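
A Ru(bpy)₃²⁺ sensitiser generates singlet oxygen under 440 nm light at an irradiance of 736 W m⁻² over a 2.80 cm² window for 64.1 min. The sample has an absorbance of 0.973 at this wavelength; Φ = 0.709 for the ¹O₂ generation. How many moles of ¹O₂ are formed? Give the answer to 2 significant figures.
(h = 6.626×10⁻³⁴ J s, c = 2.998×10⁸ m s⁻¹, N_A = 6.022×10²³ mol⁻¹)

Photon energy at 440 nm: hc/λ = (6.626×10⁻³⁴)(2.998×10⁸)/(440×10⁻⁹) = 4.515×10⁻¹⁹ J.
Energy delivered: (736 W m⁻²)(2.80×10⁻⁴ m²)(3846 s) = 792.6 J.
Photons incident: 792.6 / 4.515×10⁻¹⁹ = 1.755×10²¹, i.e. 1.755×10²¹/6.022×10²³ = 0.002914 mol.
Fraction absorbed: 1 − 10^(−0.973) = 0.8936.
Photons absorbed: 0.8936 × 0.002914 = 0.002604 mol.
Product: Φ × n_abs = 0.709 × 0.002604 = 0.001846 mol.

0.0018 mol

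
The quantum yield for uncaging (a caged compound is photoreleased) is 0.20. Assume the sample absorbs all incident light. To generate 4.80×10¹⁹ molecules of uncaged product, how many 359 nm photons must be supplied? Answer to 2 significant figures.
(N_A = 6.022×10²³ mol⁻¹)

2.4×10²⁰ photons

Product: 4.80×10¹⁹ / 6.022×10²³ = 7.971×10⁻⁵ mol.
Photons that must be absorbed: 7.971×10⁻⁵ / 0.20 = 3.985×10⁻⁴ mol.
Photon count: 3.985×10⁻⁴ × 6.022×10²³ = 2.4×10²⁰.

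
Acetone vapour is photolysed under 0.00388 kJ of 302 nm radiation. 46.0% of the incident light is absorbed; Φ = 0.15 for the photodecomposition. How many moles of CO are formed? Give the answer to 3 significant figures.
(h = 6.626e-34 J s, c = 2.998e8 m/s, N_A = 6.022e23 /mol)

Photon energy at 302 nm: hc/λ = (6.626e-34)(2.998e8)/(302e-9) = 6.578e-19 J.
Incident energy: 0.00388 kJ = 3.88 J.
Photons incident: 3.88 / 6.578e-19 = 5.898e18, i.e. 5.898e18/6.022e23 = 9.794e-6 mol.
Photons absorbed: 0.460 × 9.794e-6 = 4.505e-6 mol.
Product: Φ × n_abs = 0.15 × 4.505e-6 = 6.757e-7 mol.

6.76e-7 mol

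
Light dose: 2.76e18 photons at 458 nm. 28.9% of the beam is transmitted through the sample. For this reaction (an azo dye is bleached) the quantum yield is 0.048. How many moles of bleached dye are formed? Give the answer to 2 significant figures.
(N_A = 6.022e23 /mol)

Moles of photons: 2.76e18 / 6.022e23 = 4.583e-6 mol.
Fraction absorbed: 1 − 28.9/100 = 0.7110.
Photons absorbed: 0.7110 × 4.583e-6 = 3.259e-6 mol.
Product: Φ × n_abs = 0.048 × 3.259e-6 = 1.564e-7 mol.

1.6e-7 mol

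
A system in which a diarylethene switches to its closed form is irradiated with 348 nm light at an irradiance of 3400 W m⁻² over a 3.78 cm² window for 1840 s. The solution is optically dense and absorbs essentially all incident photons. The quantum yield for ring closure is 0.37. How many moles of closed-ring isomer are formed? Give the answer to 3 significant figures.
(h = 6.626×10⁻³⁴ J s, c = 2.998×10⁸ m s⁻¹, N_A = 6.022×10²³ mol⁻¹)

Photon energy at 348 nm: hc/λ = (6.626×10⁻³⁴)(2.998×10⁸)/(348×10⁻⁹) = 5.708×10⁻¹⁹ J.
Energy delivered: (3400 W m⁻²)(3.78×10⁻⁴ m²)(1840 s) = 2365 J.
Photons incident: 2365 / 5.708×10⁻¹⁹ = 4.143×10²¹, i.e. 4.143×10²¹/6.022×10²³ = 0.006880 mol.
Product: Φ × n_abs = 0.37 × 0.006880 = 0.002546 mol.

0.00255 mol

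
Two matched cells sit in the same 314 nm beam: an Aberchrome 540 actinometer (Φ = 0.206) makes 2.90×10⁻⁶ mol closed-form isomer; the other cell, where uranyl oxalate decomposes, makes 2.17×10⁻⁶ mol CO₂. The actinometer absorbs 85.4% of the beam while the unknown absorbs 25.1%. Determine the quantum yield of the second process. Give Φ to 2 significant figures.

Photons absorbed by the actinometer: 2.90×10⁻⁶ / 0.206 = 1.408×10⁻⁵ mol.
Incident flux: 1.408×10⁻⁵ / 0.854 = 1.649×10⁻⁵ einstein.
Absorbed by unknown: 0.251 × 1.649×10⁻⁵ = 4.139×10⁻⁶ mol.
Φ(unknown) = 2.17×10⁻⁶ / 4.139×10⁻⁶ = 0.52.

Φ = 0.52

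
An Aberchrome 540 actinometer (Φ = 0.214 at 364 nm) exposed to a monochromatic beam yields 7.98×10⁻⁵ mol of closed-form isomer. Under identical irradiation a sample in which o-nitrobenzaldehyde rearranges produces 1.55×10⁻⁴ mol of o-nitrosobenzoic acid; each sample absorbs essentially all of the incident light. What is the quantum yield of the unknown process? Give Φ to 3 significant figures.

Φ = 0.416

Photons absorbed by the actinometer: 7.98×10⁻⁵ / 0.214 = 3.729×10⁻⁴ mol.
Φ(unknown) = 1.55×10⁻⁴ / 3.729×10⁻⁴ = 0.416.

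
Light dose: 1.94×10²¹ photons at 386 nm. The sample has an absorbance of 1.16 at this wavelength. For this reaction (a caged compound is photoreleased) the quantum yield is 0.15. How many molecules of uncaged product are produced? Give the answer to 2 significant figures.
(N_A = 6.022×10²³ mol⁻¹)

2.7×10²⁰ molecules

Moles of photons: 1.94×10²¹ / 6.022×10²³ = 0.003222 mol.
Fraction absorbed: 1 − 10^(−1.16) = 0.9308.
Photons absorbed: 0.9308 × 0.003222 = 0.002999 mol.
Product: Φ × n_abs = 0.15 × 0.002999 = 4.498×10⁻⁴ mol.
As a count: 4.498×10⁻⁴ × 6.022×10²³ = 2.7×10²⁰.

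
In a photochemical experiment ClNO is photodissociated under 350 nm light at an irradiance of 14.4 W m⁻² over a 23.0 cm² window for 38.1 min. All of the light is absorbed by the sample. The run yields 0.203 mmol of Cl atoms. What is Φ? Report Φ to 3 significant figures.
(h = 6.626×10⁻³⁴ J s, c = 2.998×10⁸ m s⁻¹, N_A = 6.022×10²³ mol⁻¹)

Φ = 0.916

Product: 0.203 mmol = 2.03×10⁻⁴ mol.
Photon energy at 350 nm: hc/λ = (6.626×10⁻³⁴)(2.998×10⁸)/(350×10⁻⁹) = 5.676×10⁻¹⁹ J.
Energy delivered: (14.4 W m⁻²)(23.0×10⁻⁴ m²)(2286 s) = 75.71 J.
Photons incident: 75.71 / 5.676×10⁻¹⁹ = 1.334×10²⁰, i.e. 1.334×10²⁰/6.022×10²³ = 2.215×10⁻⁴ mol.
Φ = 2.03×10⁻⁴ mol / 2.215×10⁻⁴ mol photons = 0.916.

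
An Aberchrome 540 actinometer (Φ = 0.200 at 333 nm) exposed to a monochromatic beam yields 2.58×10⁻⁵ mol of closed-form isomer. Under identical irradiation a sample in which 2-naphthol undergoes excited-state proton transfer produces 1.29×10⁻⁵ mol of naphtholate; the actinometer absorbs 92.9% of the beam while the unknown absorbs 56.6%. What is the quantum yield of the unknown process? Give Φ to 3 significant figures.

Photons absorbed by the actinometer: 2.58×10⁻⁵ / 0.200 = 1.290×10⁻⁴ mol.
Incident flux: 1.290×10⁻⁴ / 0.929 = 1.389×10⁻⁴ einstein.
Absorbed by unknown: 0.566 × 1.389×10⁻⁴ = 7.862×10⁻⁵ mol.
Φ(unknown) = 1.29×10⁻⁵ / 7.862×10⁻⁵ = 0.164.

Φ = 0.164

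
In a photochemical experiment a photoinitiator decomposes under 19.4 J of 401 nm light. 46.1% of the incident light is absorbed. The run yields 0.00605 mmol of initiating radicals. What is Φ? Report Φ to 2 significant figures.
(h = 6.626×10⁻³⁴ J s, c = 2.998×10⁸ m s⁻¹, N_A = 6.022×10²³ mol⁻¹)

Product: 0.00605 mmol = 6.05×10⁻⁶ mol.
Photon energy at 401 nm: hc/λ = (6.626×10⁻³⁴)(2.998×10⁸)/(401×10⁻⁹) = 4.954×10⁻¹⁹ J.
Photons incident: 19.4 / 4.954×10⁻¹⁹ = 3.916×10¹⁹, i.e. 3.916×10¹⁹/6.022×10²³ = 6.503×10⁻⁵ mol.
Photons absorbed: 0.461 × 6.503×10⁻⁵ = 2.998×10⁻⁵ mol.
Φ = 6.05×10⁻⁶ mol / 2.998×10⁻⁵ mol photons = 0.20.

Φ = 0.20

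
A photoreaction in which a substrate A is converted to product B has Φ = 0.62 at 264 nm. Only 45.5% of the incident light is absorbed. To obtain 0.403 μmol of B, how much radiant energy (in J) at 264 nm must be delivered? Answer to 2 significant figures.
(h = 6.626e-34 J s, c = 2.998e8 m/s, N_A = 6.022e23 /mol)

Product: 0.403 μmol = 4.03e-7 mol.
Photons that must be absorbed: 4.03e-7 / 0.62 = 6.500e-7 mol.
Incident photons needed: 6.500e-7 / 0.455 = 1.429e-6 mol.
Photon energy: hc/λ = 7.525e-19 J; per mole, 4.532e5 J mol⁻¹.
Energy required: 1.429e-6 × 4.532e5 = 0.65 J.

0.65 J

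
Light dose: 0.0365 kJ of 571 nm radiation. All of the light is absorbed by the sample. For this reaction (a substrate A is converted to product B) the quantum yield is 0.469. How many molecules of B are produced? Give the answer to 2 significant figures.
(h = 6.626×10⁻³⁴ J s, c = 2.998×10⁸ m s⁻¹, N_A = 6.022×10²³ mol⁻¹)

Photon energy at 571 nm: hc/λ = (6.626×10⁻³⁴)(2.998×10⁸)/(571×10⁻⁹) = 3.479×10⁻¹⁹ J.
Incident energy: 0.0365 kJ = 36.5 J.
Photons incident: 36.5 / 3.479×10⁻¹⁹ = 1.049×10²⁰, i.e. 1.049×10²⁰/6.022×10²³ = 1.742×10⁻⁴ mol.
Product: Φ × n_abs = 0.469 × 1.742×10⁻⁴ = 8.170×10⁻⁵ mol.
As a count: 8.170×10⁻⁵ × 6.022×10²³ = 4.9×10¹⁹.

4.9×10¹⁹ molecules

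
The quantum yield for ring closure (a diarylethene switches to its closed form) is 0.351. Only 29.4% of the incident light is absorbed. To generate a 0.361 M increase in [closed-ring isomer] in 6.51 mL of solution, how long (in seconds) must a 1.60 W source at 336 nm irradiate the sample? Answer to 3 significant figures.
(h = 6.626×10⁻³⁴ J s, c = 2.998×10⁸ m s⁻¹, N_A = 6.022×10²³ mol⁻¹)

t ≈ 5070 s

Product: (0.361 M)(0.00651 L) = 0.002350 mol.
Photons that must be absorbed: 0.002350 / 0.351 = 0.006695 mol.
Incident photons needed: 0.006695 / 0.294 = 0.02277 mol.
Photon energy: hc/λ = 5.912×10⁻¹⁹ J; per mole, 3.560×10⁵ J mol⁻¹.
Energy required: 0.02277 × 3.560×10⁵ = 8106 J.
Time: 8106 J / 1.6 W = 5070 s.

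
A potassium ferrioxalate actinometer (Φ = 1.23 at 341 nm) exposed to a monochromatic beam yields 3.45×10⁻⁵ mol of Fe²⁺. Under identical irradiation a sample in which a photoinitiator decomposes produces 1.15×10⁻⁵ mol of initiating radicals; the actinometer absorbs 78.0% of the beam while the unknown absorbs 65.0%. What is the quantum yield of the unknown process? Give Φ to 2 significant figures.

Φ = 0.49

Photons absorbed by the actinometer: 3.45×10⁻⁵ / 1.23 = 2.805×10⁻⁵ mol.
Incident flux: 2.805×10⁻⁵ / 0.780 = 3.596×10⁻⁵ einstein.
Absorbed by unknown: 0.650 × 3.596×10⁻⁵ = 2.337×10⁻⁵ mol.
Φ(unknown) = 1.15×10⁻⁵ / 2.337×10⁻⁵ = 0.49.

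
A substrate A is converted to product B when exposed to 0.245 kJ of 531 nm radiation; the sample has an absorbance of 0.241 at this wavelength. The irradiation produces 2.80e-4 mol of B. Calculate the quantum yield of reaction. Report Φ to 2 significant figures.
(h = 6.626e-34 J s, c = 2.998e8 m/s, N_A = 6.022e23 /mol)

Photon energy at 531 nm: hc/λ = (6.626e-34)(2.998e8)/(531e-9) = 3.741e-19 J.
Incident energy: 0.245 kJ = 245 J.
Photons incident: 245 / 3.741e-19 = 6.549e20, i.e. 6.549e20/6.022e23 = 0.001088 mol.
Fraction absorbed: 1 − 10^(−0.241) = 0.4259.
Photons absorbed: 0.4259 × 0.001088 = 4.634e-4 mol.
Φ = 2.80e-4 mol / 4.634e-4 mol photons = 0.60.

Φ = 0.60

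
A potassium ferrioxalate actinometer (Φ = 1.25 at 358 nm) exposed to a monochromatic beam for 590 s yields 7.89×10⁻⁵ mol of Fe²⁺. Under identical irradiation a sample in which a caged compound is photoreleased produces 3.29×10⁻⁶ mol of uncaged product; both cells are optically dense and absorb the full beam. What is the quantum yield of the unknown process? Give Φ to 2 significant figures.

Φ = 0.052

Photons absorbed by the actinometer: 7.89×10⁻⁵ / 1.25 = 6.312×10⁻⁵ mol.
Φ(unknown) = 3.29×10⁻⁶ / 6.312×10⁻⁵ = 0.052.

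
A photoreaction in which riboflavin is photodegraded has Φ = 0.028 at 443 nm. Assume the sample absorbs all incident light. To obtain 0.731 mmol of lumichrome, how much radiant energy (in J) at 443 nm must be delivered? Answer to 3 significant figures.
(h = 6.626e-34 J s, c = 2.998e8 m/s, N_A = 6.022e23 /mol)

Product: 0.731 mmol = 7.31e-4 mol.
Photons that must be absorbed: 7.31e-4 / 0.028 = 0.02611 mol.
Photon energy: hc/λ = 4.484e-19 J; per mole, 2.700e5 J mol⁻¹.
Energy required: 0.02611 × 2.700e5 = 7050 J.

7050 J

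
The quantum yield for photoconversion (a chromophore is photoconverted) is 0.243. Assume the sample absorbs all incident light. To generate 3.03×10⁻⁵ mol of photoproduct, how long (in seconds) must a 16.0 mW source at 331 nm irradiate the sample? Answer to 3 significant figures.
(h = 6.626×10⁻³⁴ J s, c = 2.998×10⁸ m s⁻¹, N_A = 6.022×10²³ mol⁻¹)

t ≈ 2820 s

Photons that must be absorbed: 3.03×10⁻⁵ / 0.243 = 1.247×10⁻⁴ mol.
Photon energy: hc/λ = 6.001×10⁻¹⁹ J; per mole, 3.614×10⁵ J mol⁻¹.
Energy required: 1.247×10⁻⁴ × 3.614×10⁵ = 45.07 J.
Time: 45.07 J / 0.016 W = 2820 s.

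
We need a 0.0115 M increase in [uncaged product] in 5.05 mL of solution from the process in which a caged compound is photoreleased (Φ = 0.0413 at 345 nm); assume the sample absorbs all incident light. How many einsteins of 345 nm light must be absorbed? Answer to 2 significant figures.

0.0014 einstein

Product: (0.0115 M)(0.00505 L) = 5.807e-5 mol.
Photons that must be absorbed: 5.807e-5 / 0.0413 = 0.001406 mol.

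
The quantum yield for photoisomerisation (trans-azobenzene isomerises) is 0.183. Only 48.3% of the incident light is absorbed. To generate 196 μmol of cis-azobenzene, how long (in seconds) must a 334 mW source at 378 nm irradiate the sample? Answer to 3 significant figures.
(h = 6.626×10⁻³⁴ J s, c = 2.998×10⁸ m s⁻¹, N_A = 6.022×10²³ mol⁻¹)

Product: 196 μmol = 1.96×10⁻⁴ mol.
Photons that must be absorbed: 1.96×10⁻⁴ / 0.183 = 0.001071 mol.
Incident photons needed: 0.001071 / 0.483 = 0.002217 mol.
Photon energy: hc/λ = 5.255×10⁻¹⁹ J; per mole, 3.165×10⁵ J mol⁻¹.
Energy required: 0.002217 × 3.165×10⁵ = 701.7 J.
Time: 701.7 J / 0.334 W = 2100 s.

t ≈ 2100 s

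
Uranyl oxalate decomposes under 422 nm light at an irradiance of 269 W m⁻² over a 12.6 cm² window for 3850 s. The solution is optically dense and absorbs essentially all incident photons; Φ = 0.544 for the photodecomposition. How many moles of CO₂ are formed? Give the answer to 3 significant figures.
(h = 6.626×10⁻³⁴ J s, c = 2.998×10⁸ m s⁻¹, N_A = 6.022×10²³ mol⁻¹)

Photon energy at 422 nm: hc/λ = (6.626×10⁻³⁴)(2.998×10⁸)/(422×10⁻⁹) = 4.707×10⁻¹⁹ J.
Energy delivered: (269 W m⁻²)(12.6×10⁻⁴ m²)(3850 s) = 1305 J.
Photons incident: 1305 / 4.707×10⁻¹⁹ = 2.772×10²¹, i.e. 2.772×10²¹/6.022×10²³ = 0.004603 mol.
Product: Φ × n_abs = 0.544 × 0.004603 = 0.002504 mol.

0.00250 mol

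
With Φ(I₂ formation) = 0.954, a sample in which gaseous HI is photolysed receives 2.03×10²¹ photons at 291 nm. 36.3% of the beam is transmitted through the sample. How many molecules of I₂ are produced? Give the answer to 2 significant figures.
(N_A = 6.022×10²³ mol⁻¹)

1.2×10²¹ molecules

Moles of photons: 2.03×10²¹ / 6.022×10²³ = 0.003371 mol.
Fraction absorbed: 1 − 36.3/100 = 0.6370.
Photons absorbed: 0.6370 × 0.003371 = 0.002147 mol.
Product: Φ × n_abs = 0.954 × 0.002147 = 0.002048 mol.
As a count: 0.002048 × 6.022×10²³ = 1.2×10²¹.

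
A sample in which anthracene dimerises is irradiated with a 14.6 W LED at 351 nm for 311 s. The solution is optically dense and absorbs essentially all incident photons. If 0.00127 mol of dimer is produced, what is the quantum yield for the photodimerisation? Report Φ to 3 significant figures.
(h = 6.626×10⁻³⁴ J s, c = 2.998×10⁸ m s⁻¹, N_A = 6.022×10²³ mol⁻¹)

Φ = 0.0953

Photon energy at 351 nm: hc/λ = (6.626×10⁻³⁴)(2.998×10⁸)/(351×10⁻⁹) = 5.659×10⁻¹⁹ J.
Energy delivered: (14.6 W)(311 s) = 4541 J.
Photons incident: 4541 / 5.659×10⁻¹⁹ = 8.024×10²¹, i.e. 8.024×10²¹/6.022×10²³ = 0.01332 mol.
Φ = 0.00127 mol / 0.01332 mol photons = 0.0953.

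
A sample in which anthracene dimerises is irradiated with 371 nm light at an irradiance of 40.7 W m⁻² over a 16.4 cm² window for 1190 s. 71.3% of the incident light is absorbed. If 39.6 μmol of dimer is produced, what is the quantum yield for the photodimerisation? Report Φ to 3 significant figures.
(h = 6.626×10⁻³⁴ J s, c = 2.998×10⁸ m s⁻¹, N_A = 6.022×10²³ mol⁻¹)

Φ = 0.225

Product: 39.6 μmol = 3.96×10⁻⁵ mol.
Photon energy at 371 nm: hc/λ = (6.626×10⁻³⁴)(2.998×10⁸)/(371×10⁻⁹) = 5.354×10⁻¹⁹ J.
Energy delivered: (40.7 W m⁻²)(16.4×10⁻⁴ m²)(1190 s) = 79.43 J.
Photons incident: 79.43 / 5.354×10⁻¹⁹ = 1.484×10²⁰, i.e. 1.484×10²⁰/6.022×10²³ = 2.464×10⁻⁴ mol.
Photons absorbed: 0.713 × 2.464×10⁻⁴ = 1.757×10⁻⁴ mol.
Φ = 3.96×10⁻⁵ mol / 1.757×10⁻⁴ mol photons = 0.225.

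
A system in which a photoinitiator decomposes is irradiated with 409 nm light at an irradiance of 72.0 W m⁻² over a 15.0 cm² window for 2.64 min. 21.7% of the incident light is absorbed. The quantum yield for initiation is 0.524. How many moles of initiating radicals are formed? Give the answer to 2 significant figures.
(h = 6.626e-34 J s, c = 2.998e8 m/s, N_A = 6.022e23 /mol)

6.7e-6 mol

Photon energy at 409 nm: hc/λ = (6.626e-34)(2.998e8)/(409e-9) = 4.857e-19 J.
Energy delivered: (72.0 W m⁻²)(15.0e-4 m²)(158.4 s) = 17.11 J.
Photons incident: 17.11 / 4.857e-19 = 3.523e19, i.e. 3.523e19/6.022e23 = 5.850e-5 mol.
Photons absorbed: 0.217 × 5.850e-5 = 1.269e-5 mol.
Product: Φ × n_abs = 0.524 × 1.269e-5 = 6.650e-6 mol.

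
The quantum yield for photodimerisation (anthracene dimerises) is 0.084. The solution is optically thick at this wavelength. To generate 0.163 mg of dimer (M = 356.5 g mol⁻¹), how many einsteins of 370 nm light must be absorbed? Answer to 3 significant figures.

5.44×10⁻⁶ einstein

Product: 0.163 mg / 356.5 g mol⁻¹ = 4.572×10⁻⁷ mol.
Photons that must be absorbed: 4.572×10⁻⁷ / 0.084 = 5.443×10⁻⁶ mol.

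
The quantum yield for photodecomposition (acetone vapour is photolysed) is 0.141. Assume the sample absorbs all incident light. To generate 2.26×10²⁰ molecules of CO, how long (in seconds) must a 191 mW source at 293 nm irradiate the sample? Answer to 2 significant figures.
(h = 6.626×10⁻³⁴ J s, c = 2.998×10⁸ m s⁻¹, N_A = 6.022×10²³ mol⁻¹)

Product: 2.26×10²⁰ / 6.022×10²³ = 3.753×10⁻⁴ mol.
Photons that must be absorbed: 3.753×10⁻⁴ / 0.141 = 0.002662 mol.
Photon energy: hc/λ = 6.780×10⁻¹⁹ J; per mole, 4.083×10⁵ J mol⁻¹.
Energy required: 0.002662 × 4.083×10⁵ = 1087 J.
Time: 1087 J / 0.191 W = 5700 s.

t ≈ 5700 s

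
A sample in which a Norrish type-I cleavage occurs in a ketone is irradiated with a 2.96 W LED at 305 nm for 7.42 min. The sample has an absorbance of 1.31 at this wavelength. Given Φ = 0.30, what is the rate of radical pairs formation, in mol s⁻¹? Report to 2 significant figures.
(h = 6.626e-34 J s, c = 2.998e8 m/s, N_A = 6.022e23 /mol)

2.2e-6 mol s⁻¹

Photon energy at 305 nm: hc/λ = (6.626e-34)(2.998e8)/(305e-9) = 6.513e-19 J.
Energy delivered: (2.96 W)(445.2 s) = 1318 J.
Photons incident: 1318 / 6.513e-19 = 2.024e21, i.e. 2.024e21/6.022e23 = 0.003361 mol.
Fraction absorbed: 1 − 10^(−1.31) = 0.9510.
Photons absorbed: 0.9510 × 0.003361 = 0.003196 mol.
Product formed: 0.30 × 0.003196 = 9.588e-4 mol.
Rate: 9.588e-4 / 445.2 s = 2.2e-6 mol s⁻¹.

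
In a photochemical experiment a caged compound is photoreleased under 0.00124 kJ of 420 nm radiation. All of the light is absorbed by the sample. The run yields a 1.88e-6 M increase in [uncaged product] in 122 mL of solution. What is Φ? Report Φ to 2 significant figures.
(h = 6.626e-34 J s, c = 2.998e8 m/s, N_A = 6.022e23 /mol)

Φ = 0.053

Product: (1.88e-6 M)(0.122 L) = 2.294e-7 mol.
Photon energy at 420 nm: hc/λ = (6.626e-34)(2.998e8)/(420e-9) = 4.730e-19 J.
Incident energy: 0.00124 kJ = 1.24 J.
Photons incident: 1.24 / 4.730e-19 = 2.622e18, i.e. 2.622e18/6.022e23 = 4.354e-6 mol.
Φ = 2.294e-7 mol / 4.354e-6 mol photons = 0.053.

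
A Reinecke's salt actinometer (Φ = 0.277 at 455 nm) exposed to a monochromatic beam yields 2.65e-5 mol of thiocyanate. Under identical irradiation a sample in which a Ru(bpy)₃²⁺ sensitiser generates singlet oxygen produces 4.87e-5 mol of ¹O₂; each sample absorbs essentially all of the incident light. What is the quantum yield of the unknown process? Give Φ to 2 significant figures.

Φ = 0.51

Photons absorbed by the actinometer: 2.65e-5 / 0.277 = 9.567e-5 mol.
Φ(unknown) = 4.87e-5 / 9.567e-5 = 0.51.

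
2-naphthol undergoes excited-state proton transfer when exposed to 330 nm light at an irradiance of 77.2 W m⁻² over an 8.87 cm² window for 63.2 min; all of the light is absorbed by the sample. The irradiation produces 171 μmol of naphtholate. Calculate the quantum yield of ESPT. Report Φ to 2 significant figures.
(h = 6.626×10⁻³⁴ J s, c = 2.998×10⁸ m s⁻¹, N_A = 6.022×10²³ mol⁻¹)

Φ = 0.24

Product: 171 μmol = 1.71×10⁻⁴ mol.
Photon energy at 330 nm: hc/λ = (6.626×10⁻³⁴)(2.998×10⁸)/(330×10⁻⁹) = 6.020×10⁻¹⁹ J.
Energy delivered: (77.2 W m⁻²)(8.87×10⁻⁴ m²)(3792 s) = 259.7 J.
Photons incident: 259.7 / 6.020×10⁻¹⁹ = 4.314×10²⁰, i.e. 4.314×10²⁰/6.022×10²³ = 7.164×10⁻⁴ mol.
Φ = 1.71×10⁻⁴ mol / 7.164×10⁻⁴ mol photons = 0.24.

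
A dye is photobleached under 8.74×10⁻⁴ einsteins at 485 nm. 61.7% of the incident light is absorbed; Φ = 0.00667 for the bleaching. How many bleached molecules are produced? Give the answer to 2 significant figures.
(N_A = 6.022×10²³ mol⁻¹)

2.2×10¹⁸ bleached molecules

Photons absorbed: 0.617 × 8.74×10⁻⁴ = 5.393×10⁻⁴ mol.
Product: Φ × n_abs = 0.00667 × 5.393×10⁻⁴ = 3.597×10⁻⁶ mol.
As a count: 3.597×10⁻⁶ × 6.022×10²³ = 2.2×10¹⁸.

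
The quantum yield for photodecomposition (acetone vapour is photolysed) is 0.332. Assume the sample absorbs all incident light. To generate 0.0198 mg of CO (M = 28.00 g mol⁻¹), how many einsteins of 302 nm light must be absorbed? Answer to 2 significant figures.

2.1×10⁻⁶ einstein

Product: 0.0198 mg / 28.00 g mol⁻¹ = 7.071×10⁻⁷ mol.
Photons that must be absorbed: 7.071×10⁻⁷ / 0.332 = 2.130×10⁻⁶ mol.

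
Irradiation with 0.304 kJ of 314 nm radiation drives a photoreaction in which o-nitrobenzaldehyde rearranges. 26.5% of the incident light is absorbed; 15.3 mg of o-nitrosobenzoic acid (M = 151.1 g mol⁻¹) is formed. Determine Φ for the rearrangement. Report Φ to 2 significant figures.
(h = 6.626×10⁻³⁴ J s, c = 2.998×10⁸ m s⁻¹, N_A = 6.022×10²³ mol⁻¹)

Product: 15.3 mg / 151.1 g mol⁻¹ = 1.013×10⁻⁴ mol.
Photon energy at 314 nm: hc/λ = (6.626×10⁻³⁴)(2.998×10⁸)/(314×10⁻⁹) = 6.326×10⁻¹⁹ J.
Incident energy: 0.304 kJ = 304 J.
Photons incident: 304 / 6.326×10⁻¹⁹ = 4.806×10²⁰, i.e. 4.806×10²⁰/6.022×10²³ = 7.981×10⁻⁴ mol.
Photons absorbed: 0.265 × 7.981×10⁻⁴ = 2.115×10⁻⁴ mol.
Φ = 1.013×10⁻⁴ mol / 2.115×10⁻⁴ mol photons = 0.48.

Φ = 0.48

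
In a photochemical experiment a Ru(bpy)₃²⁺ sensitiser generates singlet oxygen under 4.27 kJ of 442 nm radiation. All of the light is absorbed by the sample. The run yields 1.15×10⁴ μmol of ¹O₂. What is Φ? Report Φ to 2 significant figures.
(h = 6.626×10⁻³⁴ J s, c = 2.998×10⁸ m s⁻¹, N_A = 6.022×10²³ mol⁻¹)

Φ = 0.73

Product: 1.15×10⁴ μmol = 0.0115 mol.
Photon energy at 442 nm: hc/λ = (6.626×10⁻³⁴)(2.998×10⁸)/(442×10⁻⁹) = 4.494×10⁻¹⁹ J.
Incident energy: 4.27 kJ = 4270 J.
Photons incident: 4270 / 4.494×10⁻¹⁹ = 9.502×10²¹, i.e. 9.502×10²¹/6.022×10²³ = 0.01578 mol.
Φ = 0.0115 mol / 0.01578 mol photons = 0.73.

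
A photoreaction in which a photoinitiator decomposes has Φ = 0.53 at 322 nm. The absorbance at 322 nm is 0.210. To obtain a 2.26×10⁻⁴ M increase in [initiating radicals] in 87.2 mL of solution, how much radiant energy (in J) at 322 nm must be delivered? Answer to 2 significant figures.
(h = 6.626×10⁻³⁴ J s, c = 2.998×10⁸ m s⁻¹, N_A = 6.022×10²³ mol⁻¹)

36 J

Product: (2.26×10⁻⁴ M)(0.0872 L) = 1.971×10⁻⁵ mol.
Photons that must be absorbed: 1.971×10⁻⁵ / 0.53 = 3.719×10⁻⁵ mol.
Fraction absorbed: 1 − 10^(−0.210) = 0.3834.
Incident photons needed: 3.719×10⁻⁵ / 0.3834 = 9.700×10⁻⁵ mol.
Photon energy: hc/λ = 6.169×10⁻¹⁹ J; per mole, 3.715×10⁵ J mol⁻¹.
Energy required: 9.700×10⁻⁵ × 3.715×10⁵ = 36 J.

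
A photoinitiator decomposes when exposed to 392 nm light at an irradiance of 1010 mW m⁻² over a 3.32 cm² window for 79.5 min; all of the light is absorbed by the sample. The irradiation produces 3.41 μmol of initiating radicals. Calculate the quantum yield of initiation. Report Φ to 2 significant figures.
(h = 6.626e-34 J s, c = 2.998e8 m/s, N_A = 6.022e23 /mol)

Product: 3.41 μmol = 3.41e-6 mol.
Photon energy at 392 nm: hc/λ = (6.626e-34)(2.998e8)/(392e-9) = 5.068e-19 J.
Energy delivered: (1010 mW m⁻²)(3.32e-4 m²)(4770 s) = 1.599 J.
Photons incident: 1.599 / 5.068e-19 = 3.155e18, i.e. 3.155e18/6.022e23 = 5.239e-6 mol.
Φ = 3.41e-6 mol / 5.239e-6 mol photons = 0.65.

Φ = 0.65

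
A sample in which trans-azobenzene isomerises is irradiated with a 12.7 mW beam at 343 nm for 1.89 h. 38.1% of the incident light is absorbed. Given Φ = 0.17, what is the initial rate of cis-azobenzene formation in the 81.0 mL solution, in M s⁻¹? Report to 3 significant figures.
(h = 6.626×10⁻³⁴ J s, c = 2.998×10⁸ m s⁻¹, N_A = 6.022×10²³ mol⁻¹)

Photon energy at 343 nm: hc/λ = (6.626×10⁻³⁴)(2.998×10⁸)/(343×10⁻⁹) = 5.791×10⁻¹⁹ J.
Energy delivered: (12.7 mW)(6804 s) = 86.41 J.
Photons incident: 86.41 / 5.791×10⁻¹⁹ = 1.492×10²⁰, i.e. 1.492×10²⁰/6.022×10²³ = 2.478×10⁻⁴ mol.
Photons absorbed: 0.381 × 2.478×10⁻⁴ = 9.441×10⁻⁵ mol.
Product formed: 0.17 × 9.441×10⁻⁵ = 1.605×10⁻⁵ mol.
Rate: 1.605×10⁻⁵ mol / (6804 s × 0.081 L) = 2.91×10⁻⁸ M s⁻¹.

2.91×10⁻⁸ M s⁻¹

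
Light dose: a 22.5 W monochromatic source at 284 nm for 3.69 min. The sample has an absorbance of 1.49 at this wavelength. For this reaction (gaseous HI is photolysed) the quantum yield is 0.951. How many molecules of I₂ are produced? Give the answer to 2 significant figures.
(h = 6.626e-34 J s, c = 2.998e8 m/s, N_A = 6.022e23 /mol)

6.6e21 molecules

Photon energy at 284 nm: hc/λ = (6.626e-34)(2.998e8)/(284e-9) = 6.995e-19 J.
Energy delivered: (22.5 W)(221.4 s) = 4982 J.
Photons incident: 4982 / 6.995e-19 = 7.122e21, i.e. 7.122e21/6.022e23 = 0.01183 mol.
Fraction absorbed: 1 − 10^(−1.49) = 0.9676.
Photons absorbed: 0.9676 × 0.01183 = 0.01145 mol.
Product: Φ × n_abs = 0.951 × 0.01145 = 0.01089 mol.
As a count: 0.01089 × 6.022e23 = 6.6e21.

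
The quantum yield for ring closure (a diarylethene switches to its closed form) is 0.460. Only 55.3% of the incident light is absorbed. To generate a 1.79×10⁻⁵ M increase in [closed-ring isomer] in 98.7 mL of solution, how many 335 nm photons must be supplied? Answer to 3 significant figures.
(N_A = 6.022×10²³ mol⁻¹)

4.18×10¹⁸ photons

Product: (1.79×10⁻⁵ M)(0.0987 L) = 1.767×10⁻⁶ mol.
Photons that must be absorbed: 1.767×10⁻⁶ / 0.460 = 3.841×10⁻⁶ mol.
Incident photons needed: 3.841×10⁻⁶ / 0.553 = 6.946×10⁻⁶ mol.
Photon count: 6.946×10⁻⁶ × 6.022×10²³ = 4.18×10¹⁸.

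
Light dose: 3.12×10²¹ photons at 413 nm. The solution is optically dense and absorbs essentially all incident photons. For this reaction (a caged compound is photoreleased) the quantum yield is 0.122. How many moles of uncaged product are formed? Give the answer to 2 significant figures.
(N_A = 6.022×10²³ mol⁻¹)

Moles of photons: 3.12×10²¹ / 6.022×10²³ = 0.005181 mol.
Product: Φ × n_abs = 0.122 × 0.005181 = 6.321×10⁻⁴ mol.

6.3×10⁻⁴ mol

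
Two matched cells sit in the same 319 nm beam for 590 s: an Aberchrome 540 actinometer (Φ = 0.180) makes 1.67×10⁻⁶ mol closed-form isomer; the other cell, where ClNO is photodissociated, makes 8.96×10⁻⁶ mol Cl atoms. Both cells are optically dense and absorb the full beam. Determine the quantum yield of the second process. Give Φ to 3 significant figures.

Φ = 0.966

Photons absorbed by the actinometer: 1.67×10⁻⁶ / 0.180 = 9.278×10⁻⁶ mol.
Φ(unknown) = 8.96×10⁻⁶ / 9.278×10⁻⁶ = 0.966.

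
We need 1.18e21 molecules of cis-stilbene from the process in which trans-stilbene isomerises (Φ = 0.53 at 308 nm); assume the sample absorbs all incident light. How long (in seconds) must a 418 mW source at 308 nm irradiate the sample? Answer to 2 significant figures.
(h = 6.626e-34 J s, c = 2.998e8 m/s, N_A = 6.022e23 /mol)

t ≈ 3400 s

Product: 1.18e21 / 6.022e23 = 0.001959 mol.
Photons that must be absorbed: 0.001959 / 0.53 = 0.003696 mol.
Photon energy: hc/λ = 6.450e-19 J; per mole, 3.884e5 J mol⁻¹.
Energy required: 0.003696 × 3.884e5 = 1436 J.
Time: 1436 J / 0.418 W = 3400 s.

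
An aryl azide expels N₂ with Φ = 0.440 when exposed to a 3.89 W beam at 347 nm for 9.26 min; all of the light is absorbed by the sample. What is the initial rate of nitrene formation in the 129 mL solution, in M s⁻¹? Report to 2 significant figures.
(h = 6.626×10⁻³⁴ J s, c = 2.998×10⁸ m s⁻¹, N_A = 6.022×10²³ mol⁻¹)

3.8×10⁻⁵ M s⁻¹

Photon energy at 347 nm: hc/λ = (6.626×10⁻³⁴)(2.998×10⁸)/(347×10⁻⁹) = 5.725×10⁻¹⁹ J.
Energy delivered: (3.89 W)(555.6 s) = 2161 J.
Photons incident: 2161 / 5.725×10⁻¹⁹ = 3.775×10²¹, i.e. 3.775×10²¹/6.022×10²³ = 0.006269 mol.
Product formed: 0.440 × 0.006269 = 0.002758 mol.
Rate: 0.002758 mol / (555.6 s × 0.129 L) = 3.8×10⁻⁵ M s⁻¹.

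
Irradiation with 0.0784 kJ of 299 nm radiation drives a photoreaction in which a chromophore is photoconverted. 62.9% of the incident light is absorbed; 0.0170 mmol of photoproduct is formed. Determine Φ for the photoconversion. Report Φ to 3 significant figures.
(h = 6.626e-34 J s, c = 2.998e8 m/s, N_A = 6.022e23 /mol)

Φ = 0.138

Product: 0.0170 mmol = 1.70e-5 mol.
Photon energy at 299 nm: hc/λ = (6.626e-34)(2.998e8)/(299e-9) = 6.644e-19 J.
Incident energy: 0.0784 kJ = 78.4 J.
Photons incident: 78.4 / 6.644e-19 = 1.180e20, i.e. 1.180e20/6.022e23 = 1.959e-4 mol.
Photons absorbed: 0.629 × 1.959e-4 = 1.232e-4 mol.
Φ = 1.70e-5 mol / 1.232e-4 mol photons = 0.138.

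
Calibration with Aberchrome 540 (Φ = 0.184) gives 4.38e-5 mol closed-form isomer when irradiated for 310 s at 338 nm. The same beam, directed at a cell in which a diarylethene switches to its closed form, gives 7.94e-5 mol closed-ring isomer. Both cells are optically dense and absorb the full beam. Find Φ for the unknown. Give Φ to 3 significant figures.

Photons absorbed by the actinometer: 4.38e-5 / 0.184 = 2.380e-4 mol.
Φ(unknown) = 7.94e-5 / 2.380e-4 = 0.334.

Φ = 0.334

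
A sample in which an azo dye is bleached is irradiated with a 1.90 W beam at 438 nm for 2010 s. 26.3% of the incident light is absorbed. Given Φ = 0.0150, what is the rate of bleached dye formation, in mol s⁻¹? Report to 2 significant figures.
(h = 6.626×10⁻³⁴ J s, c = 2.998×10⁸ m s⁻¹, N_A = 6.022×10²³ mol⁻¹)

2.7×10⁻⁸ mol s⁻¹

Photon energy at 438 nm: hc/λ = (6.626×10⁻³⁴)(2.998×10⁸)/(438×10⁻⁹) = 4.535×10⁻¹⁹ J.
Energy delivered: (1.90 W)(2010 s) = 3819 J.
Photons incident: 3819 / 4.535×10⁻¹⁹ = 8.421×10²¹, i.e. 8.421×10²¹/6.022×10²³ = 0.01398 mol.
Photons absorbed: 0.263 × 0.01398 = 0.003677 mol.
Product formed: 0.0150 × 0.003677 = 5.516×10⁻⁵ mol.
Rate: 5.516×10⁻⁵ / 2010 s = 2.7×10⁻⁸ mol s⁻¹.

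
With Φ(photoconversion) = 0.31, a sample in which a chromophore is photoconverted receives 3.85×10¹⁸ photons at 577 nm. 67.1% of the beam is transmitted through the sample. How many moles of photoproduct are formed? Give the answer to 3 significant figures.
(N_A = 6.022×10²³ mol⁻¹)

Moles of photons: 3.85×10¹⁸ / 6.022×10²³ = 6.393×10⁻⁶ mol.
Fraction absorbed: 1 − 67.1/100 = 0.3290.
Photons absorbed: 0.3290 × 6.393×10⁻⁶ = 2.103×10⁻⁶ mol.
Product: Φ × n_abs = 0.31 × 2.103×10⁻⁶ = 6.519×10⁻⁷ mol.

6.52×10⁻⁷ mol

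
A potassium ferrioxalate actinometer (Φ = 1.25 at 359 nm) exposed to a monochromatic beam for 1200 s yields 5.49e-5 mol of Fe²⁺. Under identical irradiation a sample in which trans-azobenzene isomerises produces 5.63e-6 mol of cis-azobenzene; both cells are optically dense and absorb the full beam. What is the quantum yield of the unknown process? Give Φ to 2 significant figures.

Φ = 0.13

Photons absorbed by the actinometer: 5.49e-5 / 1.25 = 4.392e-5 mol.
Φ(unknown) = 5.63e-6 / 4.392e-5 = 0.13.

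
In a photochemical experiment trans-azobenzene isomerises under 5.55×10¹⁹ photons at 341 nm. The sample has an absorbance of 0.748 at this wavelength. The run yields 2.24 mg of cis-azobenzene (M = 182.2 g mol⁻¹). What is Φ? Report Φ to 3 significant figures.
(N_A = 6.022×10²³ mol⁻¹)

Product: 2.24 mg / 182.2 g mol⁻¹ = 1.229×10⁻⁵ mol.
Moles of photons: 5.55×10¹⁹ / 6.022×10²³ = 9.216×10⁻⁵ mol.
Fraction absorbed: 1 − 10^(−0.748) = 0.8214.
Photons absorbed: 0.8214 × 9.216×10⁻⁵ = 7.570×10⁻⁵ mol.
Φ = 1.229×10⁻⁵ mol / 7.570×10⁻⁵ mol photons = 0.162.

Φ = 0.162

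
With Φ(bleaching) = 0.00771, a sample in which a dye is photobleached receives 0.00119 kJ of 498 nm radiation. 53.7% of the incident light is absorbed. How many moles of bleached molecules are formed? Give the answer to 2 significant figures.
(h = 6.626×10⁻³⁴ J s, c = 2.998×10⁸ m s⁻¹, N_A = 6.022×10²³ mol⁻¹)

Photon energy at 498 nm: hc/λ = (6.626×10⁻³⁴)(2.998×10⁸)/(498×10⁻⁹) = 3.989×10⁻¹⁹ J.
Incident energy: 0.00119 kJ = 1.19 J.
Photons incident: 1.19 / 3.989×10⁻¹⁹ = 2.983×10¹⁸, i.e. 2.983×10¹⁸/6.022×10²³ = 4.954×10⁻⁶ mol.
Photons absorbed: 0.537 × 4.954×10⁻⁶ = 2.660×10⁻⁶ mol.
Product: Φ × n_abs = 0.00771 × 2.660×10⁻⁶ = 2.051×10⁻⁸ mol.

2.1×10⁻⁸ mol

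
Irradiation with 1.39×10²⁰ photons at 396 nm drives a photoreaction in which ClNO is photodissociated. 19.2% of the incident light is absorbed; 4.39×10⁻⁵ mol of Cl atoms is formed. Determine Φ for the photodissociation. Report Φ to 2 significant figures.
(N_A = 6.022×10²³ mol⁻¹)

Φ = 0.99

Moles of photons: 1.39×10²⁰ / 6.022×10²³ = 2.308×10⁻⁴ mol.
Photons absorbed: 0.192 × 2.308×10⁻⁴ = 4.431×10⁻⁵ mol.
Φ = 4.39×10⁻⁵ mol / 4.431×10⁻⁵ mol photons = 0.99.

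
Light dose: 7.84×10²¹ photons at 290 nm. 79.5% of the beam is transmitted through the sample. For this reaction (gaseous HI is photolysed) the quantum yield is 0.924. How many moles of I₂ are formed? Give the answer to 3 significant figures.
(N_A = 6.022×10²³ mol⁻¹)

Moles of photons: 7.84×10²¹ / 6.022×10²³ = 0.01302 mol.
Fraction absorbed: 1 − 79.5/100 = 0.2050.
Photons absorbed: 0.2050 × 0.01302 = 0.002669 mol.
Product: Φ × n_abs = 0.924 × 0.002669 = 0.002466 mol.

0.00247 mol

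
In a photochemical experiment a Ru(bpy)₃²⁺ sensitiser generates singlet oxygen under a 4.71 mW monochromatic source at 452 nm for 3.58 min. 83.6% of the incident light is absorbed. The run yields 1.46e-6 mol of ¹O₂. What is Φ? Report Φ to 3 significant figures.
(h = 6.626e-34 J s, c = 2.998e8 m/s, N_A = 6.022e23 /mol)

Photon energy at 452 nm: hc/λ = (6.626e-34)(2.998e8)/(452e-9) = 4.395e-19 J.
Energy delivered: (4.71 mW)(214.8 s) = 1.012 J.
Photons incident: 1.012 / 4.395e-19 = 2.303e18, i.e. 2.303e18/6.022e23 = 3.824e-6 mol.
Photons absorbed: 0.836 × 3.824e-6 = 3.197e-6 mol.
Φ = 1.46e-6 mol / 3.197e-6 mol photons = 0.457.

Φ = 0.457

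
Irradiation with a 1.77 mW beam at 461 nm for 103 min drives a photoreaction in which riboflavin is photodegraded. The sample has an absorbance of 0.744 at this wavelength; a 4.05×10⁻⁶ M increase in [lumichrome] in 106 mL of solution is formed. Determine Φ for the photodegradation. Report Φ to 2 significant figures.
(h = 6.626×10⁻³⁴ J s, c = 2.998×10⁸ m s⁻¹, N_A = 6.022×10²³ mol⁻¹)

Product: (4.05×10⁻⁶ M)(0.106 L) = 4.293×10⁻⁷ mol.
Photon energy at 461 nm: hc/λ = (6.626×10⁻³⁴)(2.998×10⁸)/(461×10⁻⁹) = 4.309×10⁻¹⁹ J.
Energy delivered: (1.77 mW)(6180 s) = 10.94 J.
Photons incident: 10.94 / 4.309×10⁻¹⁹ = 2.539×10¹⁹, i.e. 2.539×10¹⁹/6.022×10²³ = 4.216×10⁻⁵ mol.
Fraction absorbed: 1 − 10^(−0.744) = 0.8197.
Photons absorbed: 0.8197 × 4.216×10⁻⁵ = 3.456×10⁻⁵ mol.
Φ = 4.293×10⁻⁷ mol / 3.456×10⁻⁵ mol photons = 0.012.

Φ = 0.012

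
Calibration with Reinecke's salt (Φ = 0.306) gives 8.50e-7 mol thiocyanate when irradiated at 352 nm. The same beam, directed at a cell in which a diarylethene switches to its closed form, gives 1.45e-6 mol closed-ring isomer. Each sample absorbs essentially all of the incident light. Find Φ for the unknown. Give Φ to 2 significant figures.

Photons absorbed by the actinometer: 8.50e-7 / 0.306 = 2.778e-6 mol.
Φ(unknown) = 1.45e-6 / 2.778e-6 = 0.52.

Φ = 0.52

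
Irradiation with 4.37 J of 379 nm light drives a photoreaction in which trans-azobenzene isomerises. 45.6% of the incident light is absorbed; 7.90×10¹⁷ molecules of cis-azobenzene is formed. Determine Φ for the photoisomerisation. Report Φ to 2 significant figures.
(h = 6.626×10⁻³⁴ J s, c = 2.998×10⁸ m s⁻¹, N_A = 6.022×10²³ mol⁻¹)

Φ = 0.21

Product: 7.90×10¹⁷ / 6.022×10²³ = 1.312×10⁻⁶ mol.
Photon energy at 379 nm: hc/λ = (6.626×10⁻³⁴)(2.998×10⁸)/(379×10⁻⁹) = 5.241×10⁻¹⁹ J.
Photons incident: 4.37 / 5.241×10⁻¹⁹ = 8.338×10¹⁸, i.e. 8.338×10¹⁸/6.022×10²³ = 1.385×10⁻⁵ mol.
Photons absorbed: 0.456 × 1.385×10⁻⁵ = 6.316×10⁻⁶ mol.
Φ = 1.312×10⁻⁶ mol / 6.316×10⁻⁶ mol photons = 0.21.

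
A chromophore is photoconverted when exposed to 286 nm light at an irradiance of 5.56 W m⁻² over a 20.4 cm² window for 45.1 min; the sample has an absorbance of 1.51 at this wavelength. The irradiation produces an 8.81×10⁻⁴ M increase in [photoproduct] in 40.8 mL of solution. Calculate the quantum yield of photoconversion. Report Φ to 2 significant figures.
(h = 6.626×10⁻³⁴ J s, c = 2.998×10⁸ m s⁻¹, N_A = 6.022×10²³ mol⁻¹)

Product: (8.81×10⁻⁴ M)(0.0408 L) = 3.594×10⁻⁵ mol.
Photon energy at 286 nm: hc/λ = (6.626×10⁻³⁴)(2.998×10⁸)/(286×10⁻⁹) = 6.946×10⁻¹⁹ J.
Energy delivered: (5.56 W m⁻²)(20.4×10⁻⁴ m²)(2706 s) = 30.69 J.
Photons incident: 30.69 / 6.946×10⁻¹⁹ = 4.418×10¹⁹, i.e. 4.418×10¹⁹/6.022×10²³ = 7.336×10⁻⁵ mol.
Fraction absorbed: 1 − 10^(−1.51) = 0.9691.
Photons absorbed: 0.9691 × 7.336×10⁻⁵ = 7.109×10⁻⁵ mol.
Φ = 3.594×10⁻⁵ mol / 7.109×10⁻⁵ mol photons = 0.51.

Φ = 0.51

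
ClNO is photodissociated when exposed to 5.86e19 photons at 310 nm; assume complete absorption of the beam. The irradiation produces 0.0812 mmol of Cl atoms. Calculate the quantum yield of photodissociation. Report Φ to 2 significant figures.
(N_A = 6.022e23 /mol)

Product: 0.0812 mmol = 8.12e-5 mol.
Moles of photons: 5.86e19 / 6.022e23 = 9.731e-5 mol.
Φ = 8.12e-5 mol / 9.731e-5 mol photons = 0.83.

Φ = 0.83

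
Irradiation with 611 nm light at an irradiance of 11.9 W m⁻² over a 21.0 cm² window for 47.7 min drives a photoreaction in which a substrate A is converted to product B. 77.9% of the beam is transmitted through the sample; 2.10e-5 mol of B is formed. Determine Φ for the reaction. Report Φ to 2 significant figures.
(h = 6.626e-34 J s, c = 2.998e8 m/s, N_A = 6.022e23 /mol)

Photon energy at 611 nm: hc/λ = (6.626e-34)(2.998e8)/(611e-9) = 3.251e-19 J.
Energy delivered: (11.9 W m⁻²)(21.0e-4 m²)(2862 s) = 71.52 J.
Photons incident: 71.52 / 3.251e-19 = 2.200e20, i.e. 2.200e20/6.022e23 = 3.653e-4 mol.
Fraction absorbed: 1 − 77.9/100 = 0.2210.
Photons absorbed: 0.2210 × 3.653e-4 = 8.073e-5 mol.
Φ = 2.10e-5 mol / 8.073e-5 mol photons = 0.26.

Φ = 0.26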